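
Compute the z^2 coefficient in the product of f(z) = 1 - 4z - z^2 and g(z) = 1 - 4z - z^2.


Step 1: z^2 term in f*g comes from: (1)*(-z^2) + (-4z)*(-4z) + (-z^2)*(1)
Step 2: = -1 + 16 - 1
Step 3: = 14

14


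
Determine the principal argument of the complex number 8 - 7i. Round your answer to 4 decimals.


Step 1: z = 8 - 7i
Step 2: arg(z) = atan2(-7, 8)
Step 3: arg(z) = -0.7188

-0.7188


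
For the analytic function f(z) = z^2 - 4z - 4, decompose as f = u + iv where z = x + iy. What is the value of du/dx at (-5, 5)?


Step 1: f(z) = (x+iy)^2 - 4(x+iy) - 4
Step 2: u = (x^2 - y^2) - 4x - 4
Step 3: u_x = 2x - 4
Step 4: At (-5, 5): u_x = -10 - 4 = -14

-14


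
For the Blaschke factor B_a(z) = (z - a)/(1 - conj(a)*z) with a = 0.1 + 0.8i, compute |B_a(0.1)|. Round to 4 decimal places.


Step 1: Numerator z0 - a = 0.1 - (0.1 + 0.8i) = 0 - 0.8i
Step 2: Denominator 1 - conj(a)*z0 = 1 - (0.1 - 0.8i)*0.1 = 0.99 + 0.08i
Step 3: |z0 - a|^2 = 0^2 + (-0.8)^2 = 0.64; |1 - conj(a)*z0|^2 = 0.99^2 + 0.08^2 = 0.9865
Step 4: |B_a(0.1)| = sqrt(0.64 / 0.9865) = sqrt(0.648758)
Step 5: = 0.8055

0.8055


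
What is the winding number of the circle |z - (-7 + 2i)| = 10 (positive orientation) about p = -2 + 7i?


Step 1: Center c = (-7, 2), radius = 10
Step 2: |p - c|^2 = 5^2 + 5^2 = 50
Step 3: r^2 = 100
Step 4: |p-c| < r so winding number = 1

1


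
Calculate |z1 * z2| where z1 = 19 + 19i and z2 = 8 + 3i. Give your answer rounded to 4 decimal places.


Step 1: |z1| = sqrt(19^2 + 19^2) = sqrt(722)
Step 2: |z2| = sqrt(8^2 + 3^2) = sqrt(73)
Step 3: |z1*z2| = |z1|*|z2| = sqrt(722) * sqrt(73) = sqrt(722 * 73) = sqrt(52706)
Step 4: = 229.5779

229.5779


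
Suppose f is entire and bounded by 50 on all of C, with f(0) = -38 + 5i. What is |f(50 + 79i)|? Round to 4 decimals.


Step 1: By Liouville's theorem, a bounded entire function is constant.
Step 2: f(z) = f(0) = -38 + 5i for all z.
Step 3: |f(w)| = |-38 + 5i| = sqrt(1444 + 25)
Step 4: = 38.3275

38.3275


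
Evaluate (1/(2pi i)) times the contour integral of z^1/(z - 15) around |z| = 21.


Step 1: f(z) = z^1, a = 15 is inside |z| = 21
Step 2: By Cauchy integral formula: (1/(2pi*i)) * integral = f(a)
Step 3: f(15) = 15^1 = 15

15


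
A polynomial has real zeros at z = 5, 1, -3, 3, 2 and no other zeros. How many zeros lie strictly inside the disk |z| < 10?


Step 1: Check each root:
  z = 5: |5| = 5 < 10
  z = 1: |1| = 1 < 10
  z = -3: |-3| = 3 < 10
  z = 3: |3| = 3 < 10
  z = 2: |2| = 2 < 10
Step 2: Count = 5

5


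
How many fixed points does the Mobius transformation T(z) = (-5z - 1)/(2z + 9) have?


Step 1: Fixed points satisfy T(z) = z
Step 2: 2z^2 + 14z + 1 = 0
Step 3: Discriminant = 14^2 - 4*2*1 = 188
Step 4: Number of fixed points = 2

2


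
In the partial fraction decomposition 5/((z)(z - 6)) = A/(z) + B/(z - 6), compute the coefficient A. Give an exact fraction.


Step 1: Multiply both sides by (z) and set z = 0
Step 2: A = 5 / (0 - 6)
Step 3: A = 5 / (-6)
Step 4: A = -5/6

-5/6


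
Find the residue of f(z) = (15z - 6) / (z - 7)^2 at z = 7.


Step 1: Pole of order 2 at z = 7
Step 2: Res = lim d/dz [(z - 7)^2 * f(z)] as z -> 7
Step 3: (z - 7)^2 * f(z) = 15z - 6
Step 4: d/dz[15z - 6] = 15

15


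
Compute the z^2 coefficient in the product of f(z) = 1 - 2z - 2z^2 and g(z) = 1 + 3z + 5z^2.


Step 1: z^2 term in f*g comes from: (1)*(5z^2) + (-2z)*(3z) + (-2z^2)*(1)
Step 2: = 5 - 6 - 2
Step 3: = -3

-3


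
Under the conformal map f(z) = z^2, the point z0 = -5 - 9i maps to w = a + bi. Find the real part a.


Step 1: z0 = -5 - 9i
Step 2: z0^2 = (-5)^2 - (-9)^2 + 90i
Step 3: real part = 25 - 81 = -56

-56


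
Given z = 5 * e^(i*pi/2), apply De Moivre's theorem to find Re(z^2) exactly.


Step 1: By De Moivre's theorem, z^2 = 5^2 * e^(i*2*pi/2) = 25 * (cos(pi) + i*sin(pi))
Step 2: |z|^2 = 5^2 = 25
Step 3: The angle pi already lies in [0, 2*pi)
Step 4: cos(pi) = -1
Step 5: Re(z^2) = 25 * (-1) = -25

-25


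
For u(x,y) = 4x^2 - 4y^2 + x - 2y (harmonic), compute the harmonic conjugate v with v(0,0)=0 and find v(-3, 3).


Step 1: v_x = -u_y = 8y + 2
Step 2: v_y = u_x = 8x + 1
Step 3: v = 8xy + 2x + y + C
Step 4: v(0,0) = 0 => C = 0
Step 5: v(-3, 3) = -75

-75


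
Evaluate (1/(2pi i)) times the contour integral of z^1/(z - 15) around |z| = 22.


Step 1: f(z) = z^1, a = 15 is inside |z| = 22
Step 2: By Cauchy integral formula: (1/(2pi*i)) * integral = f(a)
Step 3: f(15) = 15^1 = 15

15


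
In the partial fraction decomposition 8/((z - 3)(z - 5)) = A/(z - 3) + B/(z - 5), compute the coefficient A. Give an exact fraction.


Step 1: Multiply both sides by (z - 3) and set z = 3
Step 2: A = 8 / (3 - 5)
Step 3: A = 8 / (-2)
Step 4: A = -4

-4


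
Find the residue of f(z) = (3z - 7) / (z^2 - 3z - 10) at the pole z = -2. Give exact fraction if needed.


Step 1: Q(z) = z^2 - 3z - 10 = (z + 2)(z - 5)
Step 2: Q'(z) = 2z - 3
Step 3: Q'(-2) = -7, P(-2) = -13
Step 4: Res = P(-2)/Q'(-2) = -13/(-7) = 13/7

13/7


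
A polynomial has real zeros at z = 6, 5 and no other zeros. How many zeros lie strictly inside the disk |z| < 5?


Step 1: Check each root:
  z = 6: |6| = 6 >= 5
  z = 5: |5| = 5 >= 5
Step 2: Count = 0

0


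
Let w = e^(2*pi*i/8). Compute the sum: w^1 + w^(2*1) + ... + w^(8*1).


Step 1: The sum sum_{j=1}^{n} w^(k*j) equals n if n | k, else 0.
Step 2: Here n = 8, k = 1
Step 3: Does n divide k? 8 | 1 -> False
Step 4: Sum = 0

0


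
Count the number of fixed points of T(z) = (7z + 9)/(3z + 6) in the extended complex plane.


Step 1: Fixed points satisfy T(z) = z
Step 2: 3z^2 - z - 9 = 0
Step 3: Discriminant = (-1)^2 - 4*3*(-9) = 109
Step 4: Number of fixed points = 2

2


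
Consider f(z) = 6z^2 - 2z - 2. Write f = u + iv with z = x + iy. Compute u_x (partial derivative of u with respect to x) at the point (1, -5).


Step 1: f(z) = 6(x+iy)^2 - 2(x+iy) - 2
Step 2: u = 6(x^2 - y^2) - 2x - 2
Step 3: u_x = 12x - 2
Step 4: At (1, -5): u_x = 12 - 2 = 10

10


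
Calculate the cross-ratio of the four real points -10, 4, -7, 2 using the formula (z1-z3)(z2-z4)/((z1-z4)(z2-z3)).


Step 1: (z1-z3)(z2-z4) = (-3) * 2 = -6
Step 2: (z1-z4)(z2-z3) = (-12) * 11 = -132
Step 3: Cross-ratio = 6/132 = 1/22

1/22


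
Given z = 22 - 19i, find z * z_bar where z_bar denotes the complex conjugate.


Step 1: conj(z) = 22 + 19i
Step 2: z * conj(z) = 22^2 + (-19)^2
Step 3: = 484 + 361 = 845

845


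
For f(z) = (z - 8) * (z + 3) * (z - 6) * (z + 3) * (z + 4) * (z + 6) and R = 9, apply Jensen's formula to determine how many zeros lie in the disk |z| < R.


Jensen's formula: (1/2pi)*integral log|f(Re^it)|dt = log|f(0)| + sum_{|a_k|<R} log(R/|a_k|)
Step 1: f(0) = (-8) * 3 * (-6) * 3 * 4 * 6 = 10368
Step 2: log|f(0)| = log|8| + log|-3| + log|6| + log|-3| + log|-4| + log|-6| = 9.2465
Step 3: Zeros inside |z| < 9: 8, -3, 6, -3, -4, -6
Step 4: Jensen sum = log(9/8) + log(9/3) + log(9/6) + log(9/3) + log(9/4) + log(9/6) = 3.9369
Step 5: n(R) = number of terms in the Jensen sum = count of zeros inside |z| < 9 = 6

6


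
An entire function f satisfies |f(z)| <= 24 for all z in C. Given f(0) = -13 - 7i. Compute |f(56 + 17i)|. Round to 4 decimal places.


Step 1: By Liouville's theorem, a bounded entire function is constant.
Step 2: f(z) = f(0) = -13 - 7i for all z.
Step 3: |f(w)| = |-13 - 7i| = sqrt(169 + 49)
Step 4: = 14.7648

14.7648


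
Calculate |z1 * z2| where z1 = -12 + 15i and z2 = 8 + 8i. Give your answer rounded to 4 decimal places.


Step 1: |z1| = sqrt((-12)^2 + 15^2) = sqrt(369)
Step 2: |z2| = sqrt(8^2 + 8^2) = sqrt(128)
Step 3: |z1*z2| = |z1|*|z2| = sqrt(369) * sqrt(128) = sqrt(369 * 128) = sqrt(47232)
Step 4: = 217.3292

217.3292


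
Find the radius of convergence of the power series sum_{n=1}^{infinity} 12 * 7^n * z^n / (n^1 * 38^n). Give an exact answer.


Step 1: General term a_n = 12 * 7^n / (n^1 * 38^n)
Step 2: By the root test, |a_n|^(1/n) = 12^(1/n) * 7 / (n^(1/n) * 38) -> 7/38 as n -> infinity (since 12^(1/n) -> 1 and n^(1/n) -> 1)
Step 3: R = 1/lim|a_n|^(1/n) = 38/7

38/7


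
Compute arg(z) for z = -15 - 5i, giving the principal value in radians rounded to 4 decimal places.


Step 1: z = -15 - 5i
Step 2: arg(z) = atan2(-5, -15)
Step 3: arg(z) = -2.8198

-2.8198


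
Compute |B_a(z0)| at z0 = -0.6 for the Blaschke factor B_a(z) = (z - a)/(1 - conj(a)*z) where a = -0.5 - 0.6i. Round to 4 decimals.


Step 1: Numerator z0 - a = -0.6 - (-0.5 - 0.6i) = -0.1 + 0.6i
Step 2: Denominator 1 - conj(a)*z0 = 1 - (-0.5 + 0.6i)*(-0.6) = 0.7 + 0.36i
Step 3: |z0 - a|^2 = (-0.1)^2 + 0.6^2 = 0.37; |1 - conj(a)*z0|^2 = 0.7^2 + 0.36^2 = 0.6196
Step 4: |B_a(-0.6)| = sqrt(0.37 / 0.6196) = sqrt(0.597159)
Step 5: = 0.7728

0.7728


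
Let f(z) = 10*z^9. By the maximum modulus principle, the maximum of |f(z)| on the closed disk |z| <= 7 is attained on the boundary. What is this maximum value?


Step 1: On |z| = 7, |f(z)| = 10 * |z|^9 = 10 * 7^9
Step 2: By maximum modulus principle, maximum is on boundary.
Step 3: Maximum = 10 * 40353607 = 403536070

403536070


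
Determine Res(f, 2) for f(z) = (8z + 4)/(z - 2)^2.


Step 1: Pole of order 2 at z = 2
Step 2: Res = lim d/dz [(z - 2)^2 * f(z)] as z -> 2
Step 3: (z - 2)^2 * f(z) = 8z + 4
Step 4: d/dz[8z + 4] = 8

8


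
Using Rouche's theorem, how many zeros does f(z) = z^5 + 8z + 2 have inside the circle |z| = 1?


Step 1: On |z| = 1 the three terms have sizes |z^5| = 1^5 = 1, |8z| = 8*1 = 8, |2| = 2
Step 2: The dominant term is g(z) = 8z; let h(z) = z^5 + 2 so f = g + h
Step 3: On |z| = 1: |g| = 8 and |h| <= 1 + 2 = 3
Step 4: Since 8 > 3, |h| < |g| on |z| = 1, so by Rouche f has the same number of zeros as g inside |z| < 1
Step 5: g(z) = 8z has 1 zero (at the origin, multiplicity 1) inside |z| < 1. Answer = 1

1


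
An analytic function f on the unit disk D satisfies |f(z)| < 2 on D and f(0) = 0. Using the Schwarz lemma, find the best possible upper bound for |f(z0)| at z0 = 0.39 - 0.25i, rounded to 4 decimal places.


Step 1: g = f/2 maps D -> D with g(0) = 0, so by the Schwarz lemma |g(z)| <= |z|, i.e. |f(z)| <= 2|z|; this is sharp (f(z) = 2z).
Step 2: |z0|^2 = 0.39^2 + (-0.25)^2 = 0.2146
Step 3: |z0| = sqrt(0.2146) = 0.463249
Step 4: Best bound = 2 * |z0| = 2 * 0.463249 = 0.9265

0.9265


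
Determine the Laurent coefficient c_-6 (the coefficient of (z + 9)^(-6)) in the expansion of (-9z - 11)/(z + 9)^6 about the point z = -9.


Step 1: Write the numerator in powers of (z + 9): -9z - 11 = -9(z + 9) + (-9*(-9) - 11) = -9(z + 9) + 70
Step 2: Divide by (z + 9)^6: f(z) = 70(z + 9)^(-6) - 9(z + 9)^(-5)
Step 3: This finite sum is the Laurent series of f about z = -9.
Step 4: Coefficient of (z + 9)^(-6) = -9*(-9) - 11 = 70

70


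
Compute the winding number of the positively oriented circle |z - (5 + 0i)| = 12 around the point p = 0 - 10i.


Step 1: Center c = (5, 0), radius = 12
Step 2: |p - c|^2 = (-5)^2 + (-10)^2 = 125
Step 3: r^2 = 144
Step 4: |p-c| < r so winding number = 1

1


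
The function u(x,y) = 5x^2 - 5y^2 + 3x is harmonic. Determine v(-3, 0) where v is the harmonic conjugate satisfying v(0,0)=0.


Step 1: v_x = -u_y = 10y + 0
Step 2: v_y = u_x = 10x + 3
Step 3: v = 10xy + 3y + C
Step 4: v(0,0) = 0 => C = 0
Step 5: v(-3, 0) = 0

0


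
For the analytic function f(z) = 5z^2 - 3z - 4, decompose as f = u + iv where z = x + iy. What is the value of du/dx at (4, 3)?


Step 1: f(z) = 5(x+iy)^2 - 3(x+iy) - 4
Step 2: u = 5(x^2 - y^2) - 3x - 4
Step 3: u_x = 10x - 3
Step 4: At (4, 3): u_x = 40 - 3 = 37

37


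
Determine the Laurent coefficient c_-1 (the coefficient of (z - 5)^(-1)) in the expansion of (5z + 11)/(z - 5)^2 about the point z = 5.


Step 1: Write the numerator in powers of (z - 5): 5z + 11 = 5(z - 5) + (5*5 + 11) = 5(z - 5) + 36
Step 2: Divide by (z - 5)^2: f(z) = 36(z - 5)^(-2) + 5(z - 5)^(-1)
Step 3: This finite sum is the Laurent series of f about z = 5.
Step 4: Coefficient of (z - 5)^(-1) = coefficient of (z - 5) in the re-centred numerator = 5

5


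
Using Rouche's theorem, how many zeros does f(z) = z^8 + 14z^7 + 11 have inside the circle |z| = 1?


Step 1: On |z| = 1 the three terms have sizes |z^8| = 1^8 = 1, |14z^7| = 14*1^7 = 14, |11| = 11
Step 2: The dominant term is g(z) = 14z^7; let h(z) = z^8 + 11 so f = g + h
Step 3: On |z| = 1: |g| = 14 and |h| <= 1 + 11 = 12
Step 4: Since 14 > 12, |h| < |g| on |z| = 1, so by Rouche f has the same number of zeros as g inside |z| < 1
Step 5: g(z) = 14z^7 has 7 zeros (at the origin, multiplicity 7) inside |z| < 1. Answer = 7

7


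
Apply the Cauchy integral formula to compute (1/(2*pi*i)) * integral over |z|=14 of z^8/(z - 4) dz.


Step 1: f(z) = z^8, a = 4 is inside |z| = 14
Step 2: By Cauchy integral formula: (1/(2pi*i)) * integral = f(a)
Step 3: f(4) = 4^8 = 65536

65536


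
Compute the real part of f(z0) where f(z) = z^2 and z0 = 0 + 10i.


Step 1: z0 = 0 + 10i
Step 2: z0^2 = 0^2 - 10^2 + 0i
Step 3: real part = 0 - 100 = -100

-100


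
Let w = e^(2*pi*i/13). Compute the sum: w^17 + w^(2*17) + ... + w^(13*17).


Step 1: The sum sum_{j=1}^{n} w^(k*j) equals n if n | k, else 0.
Step 2: Here n = 13, k = 17
Step 3: Does n divide k? 13 | 17 -> False
Step 4: Sum = 0

0


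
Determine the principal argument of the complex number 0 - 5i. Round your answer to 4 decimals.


Step 1: z = 0 - 5i
Step 2: arg(z) = atan2(-5, 0)
Step 3: arg(z) = -1.5708

-1.5708


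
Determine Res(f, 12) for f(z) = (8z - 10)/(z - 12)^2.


Step 1: Pole of order 2 at z = 12
Step 2: Res = lim d/dz [(z - 12)^2 * f(z)] as z -> 12
Step 3: (z - 12)^2 * f(z) = 8z - 10
Step 4: d/dz[8z - 10] = 8

8


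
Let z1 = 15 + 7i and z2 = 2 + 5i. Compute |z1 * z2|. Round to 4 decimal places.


Step 1: |z1| = sqrt(15^2 + 7^2) = sqrt(274)
Step 2: |z2| = sqrt(2^2 + 5^2) = sqrt(29)
Step 3: |z1*z2| = |z1|*|z2| = sqrt(274) * sqrt(29) = sqrt(274 * 29) = sqrt(7946)
Step 4: = 89.1403

89.1403


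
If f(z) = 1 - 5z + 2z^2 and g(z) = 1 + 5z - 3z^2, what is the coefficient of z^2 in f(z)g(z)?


Step 1: z^2 term in f*g comes from: (1)*(-3z^2) + (-5z)*(5z) + (2z^2)*(1)
Step 2: = -3 - 25 + 2
Step 3: = -26

-26


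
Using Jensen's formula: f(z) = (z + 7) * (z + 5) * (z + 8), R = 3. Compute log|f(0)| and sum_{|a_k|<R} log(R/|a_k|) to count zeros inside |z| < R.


Jensen's formula: (1/2pi)*integral log|f(Re^it)|dt = log|f(0)| + sum_{|a_k|<R} log(R/|a_k|)
Step 1: f(0) = 7 * 5 * 8 = 280
Step 2: log|f(0)| = log|-7| + log|-5| + log|-8| = 5.6348
Step 3: Zeros inside |z| < 3: none
Step 4: Jensen sum = (empty sum) = 0
Step 5: n(R) = number of terms in the Jensen sum = count of zeros inside |z| < 3 = 0

0


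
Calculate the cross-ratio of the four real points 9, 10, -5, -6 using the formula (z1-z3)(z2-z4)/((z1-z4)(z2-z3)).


Step 1: (z1-z3)(z2-z4) = 14 * 16 = 224
Step 2: (z1-z4)(z2-z3) = 15 * 15 = 225
Step 3: Cross-ratio = 224/225 = 224/225

224/225


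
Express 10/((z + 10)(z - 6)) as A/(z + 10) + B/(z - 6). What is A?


Step 1: Multiply both sides by (z + 10) and set z = -10
Step 2: A = 10 / (-10 - 6)
Step 3: A = 10 / (-16)
Step 4: A = -5/8

-5/8


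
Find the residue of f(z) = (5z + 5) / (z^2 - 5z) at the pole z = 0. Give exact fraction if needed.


Step 1: Q(z) = z^2 - 5z = (z)(z - 5)
Step 2: Q'(z) = 2z - 5
Step 3: Q'(0) = -5, P(0) = 5
Step 4: Res = P(0)/Q'(0) = 5/(-5) = -1

-1


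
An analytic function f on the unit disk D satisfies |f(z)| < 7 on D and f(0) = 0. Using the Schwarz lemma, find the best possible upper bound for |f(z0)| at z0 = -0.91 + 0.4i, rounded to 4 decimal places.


Step 1: g = f/7 maps D -> D with g(0) = 0, so by the Schwarz lemma |g(z)| <= |z|, i.e. |f(z)| <= 7|z|; this is sharp (f(z) = 7z).
Step 2: |z0|^2 = (-0.91)^2 + 0.4^2 = 0.9881
Step 3: |z0| = sqrt(0.9881) = 0.994032
Step 4: Best bound = 7 * |z0| = 7 * 0.994032 = 6.9582

6.9582


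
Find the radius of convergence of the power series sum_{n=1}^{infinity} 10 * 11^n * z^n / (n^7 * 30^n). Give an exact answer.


Step 1: General term a_n = 10 * 11^n / (n^7 * 30^n)
Step 2: By the root test, |a_n|^(1/n) = 10^(1/n) * 11 / (n^(7/n) * 30) -> 11/30 as n -> infinity (since 10^(1/n) -> 1 and n^(7/n) -> 1)
Step 3: R = 1/lim|a_n|^(1/n) = 30/11

30/11


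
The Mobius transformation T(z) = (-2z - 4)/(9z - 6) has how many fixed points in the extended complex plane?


Step 1: Fixed points satisfy T(z) = z
Step 2: 9z^2 - 4z + 4 = 0
Step 3: Discriminant = (-4)^2 - 4*9*4 = -128
Step 4: Number of fixed points = 2

2


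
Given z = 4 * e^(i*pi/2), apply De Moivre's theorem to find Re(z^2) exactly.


Step 1: By De Moivre's theorem, z^2 = 4^2 * e^(i*2*pi/2) = 16 * (cos(pi) + i*sin(pi))
Step 2: |z|^2 = 4^2 = 16
Step 3: The angle pi already lies in [0, 2*pi)
Step 4: cos(pi) = -1
Step 5: Re(z^2) = 16 * (-1) = -16

-16


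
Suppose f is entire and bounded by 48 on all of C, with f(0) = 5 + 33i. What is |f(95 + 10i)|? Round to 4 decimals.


Step 1: By Liouville's theorem, a bounded entire function is constant.
Step 2: f(z) = f(0) = 5 + 33i for all z.
Step 3: |f(w)| = |5 + 33i| = sqrt(25 + 1089)
Step 4: = 33.3766

33.3766


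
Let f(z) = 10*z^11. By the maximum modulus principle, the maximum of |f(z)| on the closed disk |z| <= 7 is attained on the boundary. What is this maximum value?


Step 1: On |z| = 7, |f(z)| = 10 * |z|^11 = 10 * 7^11
Step 2: By maximum modulus principle, maximum is on boundary.
Step 3: Maximum = 10 * 1977326743 = 19773267430

19773267430


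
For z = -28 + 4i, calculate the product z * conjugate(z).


Step 1: conj(z) = -28 - 4i
Step 2: z * conj(z) = (-28)^2 + 4^2
Step 3: = 784 + 16 = 800

800


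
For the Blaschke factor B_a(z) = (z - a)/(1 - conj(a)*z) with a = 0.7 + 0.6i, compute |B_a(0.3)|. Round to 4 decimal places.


Step 1: Numerator z0 - a = 0.3 - (0.7 + 0.6i) = -0.4 - 0.6i
Step 2: Denominator 1 - conj(a)*z0 = 1 - (0.7 - 0.6i)*0.3 = 0.79 + 0.18i
Step 3: |z0 - a|^2 = (-0.4)^2 + (-0.6)^2 = 0.52; |1 - conj(a)*z0|^2 = 0.79^2 + 0.18^2 = 0.6565
Step 4: |B_a(0.3)| = sqrt(0.52 / 0.6565) = sqrt(0.792079)
Step 5: = 0.89

0.89


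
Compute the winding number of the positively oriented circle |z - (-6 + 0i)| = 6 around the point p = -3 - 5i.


Step 1: Center c = (-6, 0), radius = 6
Step 2: |p - c|^2 = 3^2 + (-5)^2 = 34
Step 3: r^2 = 36
Step 4: |p-c| < r so winding number = 1

1


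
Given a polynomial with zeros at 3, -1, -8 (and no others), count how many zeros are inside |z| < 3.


Step 1: Check each root:
  z = 3: |3| = 3 >= 3
  z = -1: |-1| = 1 < 3
  z = -8: |-8| = 8 >= 3
Step 2: Count = 1

1


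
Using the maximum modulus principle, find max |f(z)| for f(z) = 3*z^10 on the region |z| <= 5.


Step 1: On |z| = 5, |f(z)| = 3 * |z|^10 = 3 * 5^10
Step 2: By maximum modulus principle, maximum is on boundary.
Step 3: Maximum = 3 * 9765625 = 29296875

29296875


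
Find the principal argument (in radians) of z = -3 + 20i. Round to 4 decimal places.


Step 1: z = -3 + 20i
Step 2: arg(z) = atan2(20, -3)
Step 3: arg(z) = 1.7197

1.7197


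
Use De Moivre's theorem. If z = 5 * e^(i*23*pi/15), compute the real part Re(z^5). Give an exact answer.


Step 1: By De Moivre's theorem, z^5 = 5^5 * e^(i*5*23*pi/15) = 3125 * (cos(23*pi/3) + i*sin(23*pi/3))
Step 2: |z|^5 = 5^5 = 3125
Step 3: Reduce the angle mod 2*pi: 23*pi/3 - 6*pi = 5*pi/3
Step 4: cos(5*pi/3) = 1/2
Step 5: Re(z^5) = 3125 * 1/2 = 3125/2

3125/2


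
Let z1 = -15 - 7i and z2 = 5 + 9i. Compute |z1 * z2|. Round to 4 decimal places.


Step 1: |z1| = sqrt((-15)^2 + (-7)^2) = sqrt(274)
Step 2: |z2| = sqrt(5^2 + 9^2) = sqrt(106)
Step 3: |z1*z2| = |z1|*|z2| = sqrt(274) * sqrt(106) = sqrt(274 * 106) = sqrt(29044)
Step 4: = 170.423

170.423


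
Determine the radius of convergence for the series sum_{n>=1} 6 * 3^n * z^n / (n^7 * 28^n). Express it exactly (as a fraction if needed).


Step 1: General term a_n = 6 * 3^n / (n^7 * 28^n)
Step 2: By the root test, |a_n|^(1/n) = 6^(1/n) * 3 / (n^(7/n) * 28) -> 3/28 as n -> infinity (since 6^(1/n) -> 1 and n^(7/n) -> 1)
Step 3: R = 1/lim|a_n|^(1/n) = 28/3

28/3


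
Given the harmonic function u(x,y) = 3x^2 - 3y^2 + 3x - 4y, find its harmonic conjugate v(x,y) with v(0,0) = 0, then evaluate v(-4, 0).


Step 1: v_x = -u_y = 6y + 4
Step 2: v_y = u_x = 6x + 3
Step 3: v = 6xy + 4x + 3y + C
Step 4: v(0,0) = 0 => C = 0
Step 5: v(-4, 0) = -16

-16


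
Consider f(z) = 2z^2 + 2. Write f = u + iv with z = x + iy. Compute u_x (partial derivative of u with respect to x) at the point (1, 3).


Step 1: f(z) = 2(x+iy)^2 + 2
Step 2: u = 2(x^2 - y^2) + 2
Step 3: u_x = 4x + 0
Step 4: At (1, 3): u_x = 4 + 0 = 4

4


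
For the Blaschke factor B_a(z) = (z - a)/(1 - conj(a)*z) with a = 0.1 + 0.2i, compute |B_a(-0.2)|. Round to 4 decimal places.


Step 1: Numerator z0 - a = -0.2 - (0.1 + 0.2i) = -0.3 - 0.2i
Step 2: Denominator 1 - conj(a)*z0 = 1 - (0.1 - 0.2i)*(-0.2) = 1.02 - 0.04i
Step 3: |z0 - a|^2 = (-0.3)^2 + (-0.2)^2 = 0.13; |1 - conj(a)*z0|^2 = 1.02^2 + (-0.04)^2 = 1.042
Step 4: |B_a(-0.2)| = sqrt(0.13 / 1.042) = sqrt(0.12476)
Step 5: = 0.3532

0.3532


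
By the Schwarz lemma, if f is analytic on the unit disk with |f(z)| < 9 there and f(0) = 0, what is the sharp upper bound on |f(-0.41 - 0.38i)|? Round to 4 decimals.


Step 1: g = f/9 maps D -> D with g(0) = 0, so by the Schwarz lemma |g(z)| <= |z|, i.e. |f(z)| <= 9|z|; this is sharp (f(z) = 9z).
Step 2: |z0|^2 = (-0.41)^2 + (-0.38)^2 = 0.3125
Step 3: |z0| = sqrt(0.3125) = 0.559017
Step 4: Best bound = 9 * |z0| = 9 * 0.559017 = 5.0312

5.0312


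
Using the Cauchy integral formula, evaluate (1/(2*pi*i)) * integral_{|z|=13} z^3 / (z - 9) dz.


Step 1: f(z) = z^3, a = 9 is inside |z| = 13
Step 2: By Cauchy integral formula: (1/(2pi*i)) * integral = f(a)
Step 3: f(9) = 9^3 = 729

729


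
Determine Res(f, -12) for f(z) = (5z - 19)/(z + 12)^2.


Step 1: Pole of order 2 at z = -12
Step 2: Res = lim d/dz [(z + 12)^2 * f(z)] as z -> -12
Step 3: (z + 12)^2 * f(z) = 5z - 19
Step 4: d/dz[5z - 19] = 5

5


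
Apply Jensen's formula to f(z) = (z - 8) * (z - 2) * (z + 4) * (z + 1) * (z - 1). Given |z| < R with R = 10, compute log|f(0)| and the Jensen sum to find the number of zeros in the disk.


Jensen's formula: (1/2pi)*integral log|f(Re^it)|dt = log|f(0)| + sum_{|a_k|<R} log(R/|a_k|)
Step 1: f(0) = (-8) * (-2) * 4 * 1 * (-1) = -64
Step 2: log|f(0)| = log|8| + log|2| + log|-4| + log|-1| + log|1| = 4.1589
Step 3: Zeros inside |z| < 10: 8, 2, -4, -1, 1
Step 4: Jensen sum = log(10/8) + log(10/2) + log(10/4) + log(10/1) + log(10/1) = 7.354
Step 5: n(R) = number of terms in the Jensen sum = count of zeros inside |z| < 10 = 5

5


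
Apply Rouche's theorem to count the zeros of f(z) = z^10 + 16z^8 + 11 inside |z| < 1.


Step 1: On |z| = 1 the three terms have sizes |z^10| = 1^10 = 1, |16z^8| = 16*1^8 = 16, |11| = 11
Step 2: The dominant term is g(z) = 16z^8; let h(z) = z^10 + 11 so f = g + h
Step 3: On |z| = 1: |g| = 16 and |h| <= 1 + 11 = 12
Step 4: Since 16 > 12, |h| < |g| on |z| = 1, so by Rouche f has the same number of zeros as g inside |z| < 1
Step 5: g(z) = 16z^8 has 8 zeros (at the origin, multiplicity 8) inside |z| < 1. Answer = 8

8


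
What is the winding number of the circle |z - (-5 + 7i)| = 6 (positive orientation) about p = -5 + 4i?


Step 1: Center c = (-5, 7), radius = 6
Step 2: |p - c|^2 = 0^2 + (-3)^2 = 9
Step 3: r^2 = 36
Step 4: |p-c| < r so winding number = 1

1


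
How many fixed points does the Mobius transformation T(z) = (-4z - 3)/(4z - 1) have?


Step 1: Fixed points satisfy T(z) = z
Step 2: 4z^2 + 3z + 3 = 0
Step 3: Discriminant = 3^2 - 4*4*3 = -39
Step 4: Number of fixed points = 2

2


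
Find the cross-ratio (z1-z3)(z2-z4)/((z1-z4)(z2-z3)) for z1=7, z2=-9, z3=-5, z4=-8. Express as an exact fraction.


Step 1: (z1-z3)(z2-z4) = 12 * (-1) = -12
Step 2: (z1-z4)(z2-z3) = 15 * (-4) = -60
Step 3: Cross-ratio = 12/60 = 1/5

1/5


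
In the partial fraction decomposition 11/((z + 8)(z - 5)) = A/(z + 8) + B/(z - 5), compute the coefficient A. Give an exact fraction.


Step 1: Multiply both sides by (z + 8) and set z = -8
Step 2: A = 11 / (-8 - 5)
Step 3: A = 11 / (-13)
Step 4: A = -11/13

-11/13


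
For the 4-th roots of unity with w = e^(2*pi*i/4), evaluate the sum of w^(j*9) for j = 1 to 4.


Step 1: The sum sum_{j=1}^{n} w^(k*j) equals n if n | k, else 0.
Step 2: Here n = 4, k = 9
Step 3: Does n divide k? 4 | 9 -> False
Step 4: Sum = 0

0


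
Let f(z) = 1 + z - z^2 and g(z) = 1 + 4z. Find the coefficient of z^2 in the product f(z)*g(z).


Step 1: z^2 term in f*g comes from: (1)*(0) + (z)*(4z) + (-z^2)*(1)
Step 2: = 0 + 4 - 1
Step 3: = 3

3


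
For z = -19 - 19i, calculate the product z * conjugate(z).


Step 1: conj(z) = -19 + 19i
Step 2: z * conj(z) = (-19)^2 + (-19)^2
Step 3: = 361 + 361 = 722

722


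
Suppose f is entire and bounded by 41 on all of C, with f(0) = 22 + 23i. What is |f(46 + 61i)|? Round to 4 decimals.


Step 1: By Liouville's theorem, a bounded entire function is constant.
Step 2: f(z) = f(0) = 22 + 23i for all z.
Step 3: |f(w)| = |22 + 23i| = sqrt(484 + 529)
Step 4: = 31.8277

31.8277


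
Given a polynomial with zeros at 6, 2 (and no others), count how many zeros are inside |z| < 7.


Step 1: Check each root:
  z = 6: |6| = 6 < 7
  z = 2: |2| = 2 < 7
Step 2: Count = 2

2


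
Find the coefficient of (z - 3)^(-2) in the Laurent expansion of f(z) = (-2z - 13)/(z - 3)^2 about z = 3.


Step 1: Write the numerator in powers of (z - 3): -2z - 13 = -2(z - 3) + (-2*3 - 13) = -2(z - 3) - 19
Step 2: Divide by (z - 3)^2: f(z) = -19(z - 3)^(-2) - 2(z - 3)^(-1)
Step 3: This finite sum is the Laurent series of f about z = 3.
Step 4: Coefficient of (z - 3)^(-2) = -2*3 - 13 = -19

-19


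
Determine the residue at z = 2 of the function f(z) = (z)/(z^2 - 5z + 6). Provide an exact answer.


Step 1: Q(z) = z^2 - 5z + 6 = (z - 2)(z - 3)
Step 2: Q'(z) = 2z - 5
Step 3: Q'(2) = -1, P(2) = 2
Step 4: Res = P(2)/Q'(2) = 2/(-1) = -2

-2


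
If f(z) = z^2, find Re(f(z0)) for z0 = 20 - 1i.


Step 1: z0 = 20 - 1i
Step 2: z0^2 = 20^2 - (-1)^2 - 40i
Step 3: real part = 400 - 1 = 399

399


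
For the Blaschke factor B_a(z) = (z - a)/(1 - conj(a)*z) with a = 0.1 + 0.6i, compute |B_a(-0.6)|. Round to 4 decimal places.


Step 1: Numerator z0 - a = -0.6 - (0.1 + 0.6i) = -0.7 - 0.6i
Step 2: Denominator 1 - conj(a)*z0 = 1 - (0.1 - 0.6i)*(-0.6) = 1.06 - 0.36i
Step 3: |z0 - a|^2 = (-0.7)^2 + (-0.6)^2 = 0.85; |1 - conj(a)*z0|^2 = 1.06^2 + (-0.36)^2 = 1.2532
Step 4: |B_a(-0.6)| = sqrt(0.85 / 1.2532) = sqrt(0.678264)
Step 5: = 0.8236

0.8236


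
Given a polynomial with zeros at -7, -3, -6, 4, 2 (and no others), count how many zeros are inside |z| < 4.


Step 1: Check each root:
  z = -7: |-7| = 7 >= 4
  z = -3: |-3| = 3 < 4
  z = -6: |-6| = 6 >= 4
  z = 4: |4| = 4 >= 4
  z = 2: |2| = 2 < 4
Step 2: Count = 2

2


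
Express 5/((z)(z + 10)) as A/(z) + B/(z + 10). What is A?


Step 1: Multiply both sides by (z) and set z = 0
Step 2: A = 5 / (0 + 10)
Step 3: A = 5 / 10
Step 4: A = 1/2

1/2


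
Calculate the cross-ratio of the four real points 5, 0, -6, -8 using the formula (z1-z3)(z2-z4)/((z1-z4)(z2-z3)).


Step 1: (z1-z3)(z2-z4) = 11 * 8 = 88
Step 2: (z1-z4)(z2-z3) = 13 * 6 = 78
Step 3: Cross-ratio = 88/78 = 44/39

44/39


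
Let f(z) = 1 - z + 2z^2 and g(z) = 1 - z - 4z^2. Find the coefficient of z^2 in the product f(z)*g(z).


Step 1: z^2 term in f*g comes from: (1)*(-4z^2) + (-z)*(-z) + (2z^2)*(1)
Step 2: = -4 + 1 + 2
Step 3: = -1

-1


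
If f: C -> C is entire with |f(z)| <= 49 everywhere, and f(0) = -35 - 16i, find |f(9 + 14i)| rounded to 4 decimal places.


Step 1: By Liouville's theorem, a bounded entire function is constant.
Step 2: f(z) = f(0) = -35 - 16i for all z.
Step 3: |f(w)| = |-35 - 16i| = sqrt(1225 + 256)
Step 4: = 38.4838

38.4838


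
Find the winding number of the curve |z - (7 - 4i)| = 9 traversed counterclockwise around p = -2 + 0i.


Step 1: Center c = (7, -4), radius = 9
Step 2: |p - c|^2 = (-9)^2 + 4^2 = 97
Step 3: r^2 = 81
Step 4: |p-c| > r so winding number = 0

0


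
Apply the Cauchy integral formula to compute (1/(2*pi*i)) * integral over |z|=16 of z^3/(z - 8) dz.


Step 1: f(z) = z^3, a = 8 is inside |z| = 16
Step 2: By Cauchy integral formula: (1/(2pi*i)) * integral = f(a)
Step 3: f(8) = 8^3 = 512

512


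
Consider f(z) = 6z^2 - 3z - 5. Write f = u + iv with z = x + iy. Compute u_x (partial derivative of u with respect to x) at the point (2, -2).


Step 1: f(z) = 6(x+iy)^2 - 3(x+iy) - 5
Step 2: u = 6(x^2 - y^2) - 3x - 5
Step 3: u_x = 12x - 3
Step 4: At (2, -2): u_x = 24 - 3 = 21

21


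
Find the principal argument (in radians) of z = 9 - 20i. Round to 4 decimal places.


Step 1: z = 9 - 20i
Step 2: arg(z) = atan2(-20, 9)
Step 3: arg(z) = -1.1479

-1.1479


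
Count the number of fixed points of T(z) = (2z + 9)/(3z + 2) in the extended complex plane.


Step 1: Fixed points satisfy T(z) = z
Step 2: 3z^2 - 9 = 0
Step 3: Discriminant = 0^2 - 4*3*(-9) = 108
Step 4: Number of fixed points = 2

2


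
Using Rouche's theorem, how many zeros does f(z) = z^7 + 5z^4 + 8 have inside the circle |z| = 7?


Step 1: On |z| = 7 the three terms have sizes |z^7| = 7^7 = 823543, |5z^4| = 5*7^4 = 12005, |8| = 8
Step 2: The dominant term is g(z) = z^7; let h(z) = 5z^4 + 8 so f = g + h
Step 3: On |z| = 7: |g| = 823543 and |h| <= 12005 + 8 = 12013
Step 4: Since 823543 > 12013, |h| < |g| on |z| = 7, so by Rouche f has the same number of zeros as g inside |z| < 7
Step 5: g(z) = z^7 has 7 zeros (all at the origin) inside |z| < 7. Answer = 7

7


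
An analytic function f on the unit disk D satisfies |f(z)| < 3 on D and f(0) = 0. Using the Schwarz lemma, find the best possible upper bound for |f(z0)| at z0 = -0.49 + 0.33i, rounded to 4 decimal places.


Step 1: g = f/3 maps D -> D with g(0) = 0, so by the Schwarz lemma |g(z)| <= |z|, i.e. |f(z)| <= 3|z|; this is sharp (f(z) = 3z).
Step 2: |z0|^2 = (-0.49)^2 + 0.33^2 = 0.349
Step 3: |z0| = sqrt(0.349) = 0.590762
Step 4: Best bound = 3 * |z0| = 3 * 0.590762 = 1.7723

1.7723


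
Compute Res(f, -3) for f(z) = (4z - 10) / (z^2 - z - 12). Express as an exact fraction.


Step 1: Q(z) = z^2 - z - 12 = (z + 3)(z - 4)
Step 2: Q'(z) = 2z - 1
Step 3: Q'(-3) = -7, P(-3) = -22
Step 4: Res = P(-3)/Q'(-3) = -22/(-7) = 22/7

22/7


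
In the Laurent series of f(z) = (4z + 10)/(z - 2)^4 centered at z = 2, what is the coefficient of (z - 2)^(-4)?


Step 1: Write the numerator in powers of (z - 2): 4z + 10 = 4(z - 2) + (4*2 + 10) = 4(z - 2) + 18
Step 2: Divide by (z - 2)^4: f(z) = 18(z - 2)^(-4) + 4(z - 2)^(-3)
Step 3: This finite sum is the Laurent series of f about z = 2.
Step 4: Coefficient of (z - 2)^(-4) = 4*2 + 10 = 18

18


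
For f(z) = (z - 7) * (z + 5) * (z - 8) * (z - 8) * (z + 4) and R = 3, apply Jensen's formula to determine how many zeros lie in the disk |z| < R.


Jensen's formula: (1/2pi)*integral log|f(Re^it)|dt = log|f(0)| + sum_{|a_k|<R} log(R/|a_k|)
Step 1: f(0) = (-7) * 5 * (-8) * (-8) * 4 = -8960
Step 2: log|f(0)| = log|7| + log|-5| + log|8| + log|8| + log|-4| = 9.1005
Step 3: Zeros inside |z| < 3: none
Step 4: Jensen sum = (empty sum) = 0
Step 5: n(R) = number of terms in the Jensen sum = count of zeros inside |z| < 3 = 0

0


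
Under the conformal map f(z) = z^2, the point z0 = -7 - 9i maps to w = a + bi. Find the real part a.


Step 1: z0 = -7 - 9i
Step 2: z0^2 = (-7)^2 - (-9)^2 + 126i
Step 3: real part = 49 - 81 = -32

-32


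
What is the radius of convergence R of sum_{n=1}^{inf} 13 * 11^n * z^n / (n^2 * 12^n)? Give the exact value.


Step 1: General term a_n = 13 * 11^n / (n^2 * 12^n)
Step 2: By the root test, |a_n|^(1/n) = 13^(1/n) * 11 / (n^(2/n) * 12) -> 11/12 as n -> infinity (since 13^(1/n) -> 1 and n^(2/n) -> 1)
Step 3: R = 1/lim|a_n|^(1/n) = 12/11

12/11


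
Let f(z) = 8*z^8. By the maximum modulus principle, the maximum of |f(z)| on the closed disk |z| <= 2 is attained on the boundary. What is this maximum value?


Step 1: On |z| = 2, |f(z)| = 8 * |z|^8 = 8 * 2^8
Step 2: By maximum modulus principle, maximum is on boundary.
Step 3: Maximum = 8 * 256 = 2048

2048


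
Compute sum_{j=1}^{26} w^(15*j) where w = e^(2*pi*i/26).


Step 1: The sum sum_{j=1}^{n} w^(k*j) equals n if n | k, else 0.
Step 2: Here n = 26, k = 15
Step 3: Does n divide k? 26 | 15 -> False
Step 4: Sum = 0

0


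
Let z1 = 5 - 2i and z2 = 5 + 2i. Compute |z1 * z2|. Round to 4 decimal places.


Step 1: |z1| = sqrt(5^2 + (-2)^2) = sqrt(29)
Step 2: |z2| = sqrt(5^2 + 2^2) = sqrt(29)
Step 3: |z1*z2| = |z1|*|z2| = sqrt(29) * sqrt(29) = sqrt(29 * 29) = sqrt(841)
Step 4: = 29.0

29.0


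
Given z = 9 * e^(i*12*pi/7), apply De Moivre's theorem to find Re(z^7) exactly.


Step 1: By De Moivre's theorem, z^7 = 9^7 * e^(i*7*12*pi/7) = 4782969 * (cos(12*pi) + i*sin(12*pi))
Step 2: |z|^7 = 9^7 = 4782969
Step 3: Reduce the angle mod 2*pi: 12*pi - 12*pi = 0
Step 4: cos(0) = 1
Step 5: Re(z^7) = 4782969 * 1 = 4782969

4782969


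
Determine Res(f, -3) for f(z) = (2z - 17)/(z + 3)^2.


Step 1: Pole of order 2 at z = -3
Step 2: Res = lim d/dz [(z + 3)^2 * f(z)] as z -> -3
Step 3: (z + 3)^2 * f(z) = 2z - 17
Step 4: d/dz[2z - 17] = 2

2


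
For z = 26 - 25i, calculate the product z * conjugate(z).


Step 1: conj(z) = 26 + 25i
Step 2: z * conj(z) = 26^2 + (-25)^2
Step 3: = 676 + 625 = 1301

1301


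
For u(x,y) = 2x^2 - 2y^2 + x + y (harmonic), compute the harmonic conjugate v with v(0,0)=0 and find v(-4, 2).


Step 1: v_x = -u_y = 4y - 1
Step 2: v_y = u_x = 4x + 1
Step 3: v = 4xy - x + y + C
Step 4: v(0,0) = 0 => C = 0
Step 5: v(-4, 2) = -26

-26


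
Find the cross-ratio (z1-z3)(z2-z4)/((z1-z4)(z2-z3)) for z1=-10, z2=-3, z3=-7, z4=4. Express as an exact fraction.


Step 1: (z1-z3)(z2-z4) = (-3) * (-7) = 21
Step 2: (z1-z4)(z2-z3) = (-14) * 4 = -56
Step 3: Cross-ratio = -21/56 = -3/8

-3/8


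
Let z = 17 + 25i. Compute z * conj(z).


Step 1: conj(z) = 17 - 25i
Step 2: z * conj(z) = 17^2 + 25^2
Step 3: = 289 + 625 = 914

914


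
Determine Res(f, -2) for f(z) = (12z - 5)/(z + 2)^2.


Step 1: Pole of order 2 at z = -2
Step 2: Res = lim d/dz [(z + 2)^2 * f(z)] as z -> -2
Step 3: (z + 2)^2 * f(z) = 12z - 5
Step 4: d/dz[12z - 5] = 12

12


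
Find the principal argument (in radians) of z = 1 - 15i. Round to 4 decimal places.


Step 1: z = 1 - 15i
Step 2: arg(z) = atan2(-15, 1)
Step 3: arg(z) = -1.5042

-1.5042


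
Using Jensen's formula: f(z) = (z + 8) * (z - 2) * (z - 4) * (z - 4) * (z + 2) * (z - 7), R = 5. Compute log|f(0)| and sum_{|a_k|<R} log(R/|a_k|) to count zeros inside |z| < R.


Jensen's formula: (1/2pi)*integral log|f(Re^it)|dt = log|f(0)| + sum_{|a_k|<R} log(R/|a_k|)
Step 1: f(0) = 8 * (-2) * (-4) * (-4) * 2 * (-7) = 3584
Step 2: log|f(0)| = log|-8| + log|2| + log|4| + log|4| + log|-2| + log|7| = 8.1842
Step 3: Zeros inside |z| < 5: 2, 4, 4, -2
Step 4: Jensen sum = log(5/2) + log(5/4) + log(5/4) + log(5/2) = 2.2789
Step 5: n(R) = number of terms in the Jensen sum = count of zeros inside |z| < 5 = 4

4


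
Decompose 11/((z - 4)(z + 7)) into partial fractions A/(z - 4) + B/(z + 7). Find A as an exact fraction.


Step 1: Multiply both sides by (z - 4) and set z = 4
Step 2: A = 11 / (4 + 7)
Step 3: A = 11 / 11
Step 4: A = 1

1


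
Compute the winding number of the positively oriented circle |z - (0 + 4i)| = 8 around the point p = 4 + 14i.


Step 1: Center c = (0, 4), radius = 8
Step 2: |p - c|^2 = 4^2 + 10^2 = 116
Step 3: r^2 = 64
Step 4: |p-c| > r so winding number = 0

0


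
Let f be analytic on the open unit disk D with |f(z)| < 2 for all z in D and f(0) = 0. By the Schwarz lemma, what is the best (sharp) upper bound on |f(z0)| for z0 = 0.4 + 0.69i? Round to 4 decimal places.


Step 1: g = f/2 maps D -> D with g(0) = 0, so by the Schwarz lemma |g(z)| <= |z|, i.e. |f(z)| <= 2|z|; this is sharp (f(z) = 2z).
Step 2: |z0|^2 = 0.4^2 + 0.69^2 = 0.6361
Step 3: |z0| = sqrt(0.6361) = 0.797559
Step 4: Best bound = 2 * |z0| = 2 * 0.797559 = 1.5951

1.5951


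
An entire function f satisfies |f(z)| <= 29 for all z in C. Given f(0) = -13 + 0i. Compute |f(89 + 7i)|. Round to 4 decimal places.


Step 1: By Liouville's theorem, a bounded entire function is constant.
Step 2: f(z) = f(0) = -13 + 0i for all z.
Step 3: |f(w)| = |-13 + 0i| = sqrt(169 + 0)
Step 4: = 13.0

13.0


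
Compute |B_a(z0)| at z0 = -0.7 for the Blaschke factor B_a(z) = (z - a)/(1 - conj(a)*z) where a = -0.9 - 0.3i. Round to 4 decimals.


Step 1: Numerator z0 - a = -0.7 - (-0.9 - 0.3i) = 0.2 + 0.3i
Step 2: Denominator 1 - conj(a)*z0 = 1 - (-0.9 + 0.3i)*(-0.7) = 0.37 + 0.21i
Step 3: |z0 - a|^2 = 0.2^2 + 0.3^2 = 0.13; |1 - conj(a)*z0|^2 = 0.37^2 + 0.21^2 = 0.181
Step 4: |B_a(-0.7)| = sqrt(0.13 / 0.181) = sqrt(0.718232)
Step 5: = 0.8475

0.8475


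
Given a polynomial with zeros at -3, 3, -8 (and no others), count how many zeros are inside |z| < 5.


Step 1: Check each root:
  z = -3: |-3| = 3 < 5
  z = 3: |3| = 3 < 5
  z = -8: |-8| = 8 >= 5
Step 2: Count = 2

2


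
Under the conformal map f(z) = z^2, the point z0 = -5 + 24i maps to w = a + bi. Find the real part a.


Step 1: z0 = -5 + 24i
Step 2: z0^2 = (-5)^2 - 24^2 - 240i
Step 3: real part = 25 - 576 = -551

-551


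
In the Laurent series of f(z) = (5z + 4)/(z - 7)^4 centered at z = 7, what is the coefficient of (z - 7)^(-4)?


Step 1: Write the numerator in powers of (z - 7): 5z + 4 = 5(z - 7) + (5*7 + 4) = 5(z - 7) + 39
Step 2: Divide by (z - 7)^4: f(z) = 39(z - 7)^(-4) + 5(z - 7)^(-3)
Step 3: This finite sum is the Laurent series of f about z = 7.
Step 4: Coefficient of (z - 7)^(-4) = 5*7 + 4 = 39

39


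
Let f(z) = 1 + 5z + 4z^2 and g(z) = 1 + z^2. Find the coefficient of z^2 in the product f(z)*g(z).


Step 1: z^2 term in f*g comes from: (1)*(z^2) + (5z)*(0) + (4z^2)*(1)
Step 2: = 1 + 0 + 4
Step 3: = 5

5


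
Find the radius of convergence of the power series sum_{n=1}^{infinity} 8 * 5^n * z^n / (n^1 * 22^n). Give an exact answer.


Step 1: General term a_n = 8 * 5^n / (n^1 * 22^n)
Step 2: By the root test, |a_n|^(1/n) = 8^(1/n) * 5 / (n^(1/n) * 22) -> 5/22 as n -> infinity (since 8^(1/n) -> 1 and n^(1/n) -> 1)
Step 3: R = 1/lim|a_n|^(1/n) = 22/5

22/5


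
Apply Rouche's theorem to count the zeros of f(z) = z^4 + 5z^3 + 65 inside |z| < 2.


Step 1: On |z| = 2 the three terms have sizes |z^4| = 2^4 = 16, |5z^3| = 5*2^3 = 40, |65| = 65
Step 2: The dominant term is g(z) = 65; let h(z) = z^4 + 5z^3 so f = g + h
Step 3: On |z| = 2: |g| = 65 and |h| <= 16 + 40 = 56
Step 4: Since 65 > 56, |h| < |g| on |z| = 2, so by Rouche f has the same number of zeros as g inside |z| < 2
Step 5: g(z) = 65 is a nonzero constant with no zeros inside |z| < 2. Answer = 0

0


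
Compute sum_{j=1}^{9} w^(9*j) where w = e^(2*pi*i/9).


Step 1: The sum sum_{j=1}^{n} w^(k*j) equals n if n | k, else 0.
Step 2: Here n = 9, k = 9
Step 3: Does n divide k? 9 | 9 -> True
Step 4: Sum = 9

9


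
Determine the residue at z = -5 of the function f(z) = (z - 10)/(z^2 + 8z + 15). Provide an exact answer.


Step 1: Q(z) = z^2 + 8z + 15 = (z + 5)(z + 3)
Step 2: Q'(z) = 2z + 8
Step 3: Q'(-5) = -2, P(-5) = -15
Step 4: Res = P(-5)/Q'(-5) = -15/(-2) = 15/2

15/2


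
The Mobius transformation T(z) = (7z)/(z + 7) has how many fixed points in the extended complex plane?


Step 1: Fixed points satisfy T(z) = z
Step 2: z^2 = 0
Step 3: Discriminant = 0^2 - 4*1*0 = 0
Step 4: Number of fixed points = 1

1


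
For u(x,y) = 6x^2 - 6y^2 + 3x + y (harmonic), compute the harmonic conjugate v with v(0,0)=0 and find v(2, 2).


Step 1: v_x = -u_y = 12y - 1
Step 2: v_y = u_x = 12x + 3
Step 3: v = 12xy - x + 3y + C
Step 4: v(0,0) = 0 => C = 0
Step 5: v(2, 2) = 52

52


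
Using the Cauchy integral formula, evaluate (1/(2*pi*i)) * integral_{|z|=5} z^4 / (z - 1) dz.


Step 1: f(z) = z^4, a = 1 is inside |z| = 5
Step 2: By Cauchy integral formula: (1/(2pi*i)) * integral = f(a)
Step 3: f(1) = 1^4 = 1

1
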